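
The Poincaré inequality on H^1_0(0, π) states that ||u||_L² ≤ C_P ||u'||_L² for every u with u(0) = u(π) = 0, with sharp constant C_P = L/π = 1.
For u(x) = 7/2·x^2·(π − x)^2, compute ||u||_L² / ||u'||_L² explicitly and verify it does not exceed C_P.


||u||_L² / ||u'||_L² = sqrt(3)*π/6 < C_P = 1.

u(x) = 7/2·x^2·(π − x)^2, so u'(x) = 7*x*(x - π)*(2*x - π).
u(x) = 7/2·x^2·(π − x)^2 vanishes at x = 0 and x = π, so u ∈ H^1_0(0, π). Differentiate via the product rule and integrate the resulting polynomials term by term.
  ∫_0^π u² dx = ∫_0^π (49*x^8/4 - 49*π*x^7 + 147*π^2*x^6/2 - 49*π^3*x^5 + 49*π^4*x^4/4) dx. Term by term:
    ∫_0^π 49*x^8/4 dx = 49*π^9/36;  ∫_0^π -49*π*x^7 dx = -49*π^9/8;  ∫_0^π 147*π^2*x^6/2 dx = 21*π^9/2;
    ∫_0^π -49*π^3*x^5 dx = -49*π^9/6;  ∫_0^π 49*π^4*x^4/4 dx = 49*π^9/20.
  Sum: 49*π^9/36 − 49*π^9/8 + 21*π^9/2 − 49*π^9/6 + 49*π^9/20 = 7*π^9/360.
  ∫_0^π (u')² dx = ∫_0^π (196*x^6 - 588*π*x^5 + 637*π^2*x^4 - 294*π^3*x^3 + 49*π^4*x^2) dx. Term by term:
    ∫_0^π 196*x^6 dx = 28*π^7;  ∫_0^π -588*π*x^5 dx = -98*π^7;  ∫_0^π 637*π^2*x^4 dx = 637*π^7/5;
    ∫_0^π -294*π^3*x^3 dx = -147*π^7/2;  ∫_0^π 49*π^4*x^2 dx = 49*π^7/3.
  Sum: 28*π^7 − 98*π^7 + 637*π^7/5 − 147*π^7/2 + 49*π^7/3 = 7*π^7/30.
∫_0^π u² dx = 7*π^9/360, so ||u||_L² = sqrt(70)*π^(9/2)/60.
∫_0^π (u')² dx = 7*π^7/30, so ||u'||_L² = sqrt(210)*π^(7/2)/30.
Ratio ||u||_L² / ||u'||_L² = sqrt(3)*π/6.
Sharp Poincaré constant on H^1_0(0, π) is C_P = L/π = 1, achieved by sin(x).
A polynomial bump cannot attain the sharp Poincaré constant (only the first sine eigenfunction does), so the ratio is strictly less than C_P, consistent with ||u||_L² ≤ C_P ||u'||_L².


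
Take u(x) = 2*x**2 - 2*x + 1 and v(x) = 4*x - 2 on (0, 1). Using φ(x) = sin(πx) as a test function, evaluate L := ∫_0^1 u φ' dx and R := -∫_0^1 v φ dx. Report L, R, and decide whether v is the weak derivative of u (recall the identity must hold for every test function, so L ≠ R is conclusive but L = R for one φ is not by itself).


LHS = 0, RHS = 0. Yes, v = u' weakly.

u(x) = 2*x**2 - 2*x + 1, classical derivative u'(x) = 4*x - 2.
φ(x) = sin(πx), so φ'(x) = π*cos(π*x).
Note φ(0) = φ(1) = 0, so the boundary term u·φ vanishes.
LHS = ∫_0^1 u(x) φ'(x) dx = ∫_0^1 (2*π*x^2*cos(π*x) - 2*π*x*cos(π*x) + π*cos(π*x)) dx. Term by term:
  ∫_0^1 π*cos(π*x) dx = 0;  ∫_0^1 -2*π*x*cos(π*x) dx = 4/π;  ∫_0^1 2*π*x^2*cos(π*x) dx = -4/π.
Sum: 0 + 4/π − 4/π = 0.
So LHS = 0.
∫_0^1 v(x) φ(x) dx = ∫_0^1 (4*x*sin(π*x) - 2*sin(π*x)) dx. Term by term:
  ∫_0^1 -2*sin(π*x) dx = -4/π;  ∫_0^1 4*x*sin(π*x) dx = 4/π.
Sum: -4/π + 4/π = 0.
So RHS = -∫_0^1 v(x) φ(x) dx = 0.
LHS = RHS, so the identity holds for this test φ.
Moreover u is smooth here and v(x) = u'(x) = 4*x - 2 pointwise, so the identity holds for every test function. Hence v is the weak derivative of u.


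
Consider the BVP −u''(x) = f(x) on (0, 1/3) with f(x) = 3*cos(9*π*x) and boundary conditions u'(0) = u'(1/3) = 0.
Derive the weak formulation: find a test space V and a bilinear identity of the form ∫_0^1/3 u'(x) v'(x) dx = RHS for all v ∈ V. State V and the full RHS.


V = H^1(0, 1/3) (no boundary constraint on v; u is determined up to an additive constant); weak form: ∫_0^1/3 u'v' dx = ∫_0^1/3 (3*cos(9*π*x)) v dx for all v ∈ V.

Multiply both sides by a test function v and integrate from 0 to 1/3:
  ∫_0^1/3 −u''(x) v(x) dx = ∫_0^1/3 f(x) v(x) dx.
Integrate the LHS by parts once:
  ∫_0^1/3 −u'' v dx = −[u'(x) v(x)]_0^1/3 + ∫_0^1/3 u'(x) v'(x) dx.
Thus ∫_0^1/3 u'(x) v'(x) dx = ∫_0^1/3 f(x) v(x) dx + [u'(x) v(x)]_0^1/3.
Choose V so that boundary terms are either known or forced to vanish.
u has homogeneous Neumann: u'(0) = u'(1/3) = 0. So [u' v]_0^1/3 = 0·v(1/3) − 0·v(0) = 0 for any v; take V = H^1(0, 1/3).
Weak formulation: find u (satisfying any essential BC) such that ∫_0^1/3 u'(x) v'(x) dx = ∫_0^1/3 f v dx for all v ∈ V (homogeneous Neumann, so boundary terms vanish).
Substituting f(x) = 3*cos(9*π*x), the right-hand side is ∫_0^1/3 (3*cos(9*π*x)) v dx.
Compatibility check (pure Neumann): taking v ≡ 1 ∈ V gives 0 = ∫_0^1/3 f dx + (0) − (0), i.e. ∫_0^1/3 f dx must equal u'(0) − u'(1/3) = 0. Indeed ∫_0^1/3 (3*cos(9*π*x)) dx = 0, so the data are compatible. The solution is then unique only up to an additive constant (fix it e.g. by requiring ∫_0^1/3 u dx = 0).


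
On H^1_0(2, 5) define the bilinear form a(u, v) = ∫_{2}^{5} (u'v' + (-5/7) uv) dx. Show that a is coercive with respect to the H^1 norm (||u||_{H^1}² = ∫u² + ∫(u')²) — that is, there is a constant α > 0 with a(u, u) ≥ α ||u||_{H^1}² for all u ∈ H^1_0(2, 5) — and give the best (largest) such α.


α = (-45/7 + π^2)/(9 + π^2)

Coercivity of a(·,·) on H^1_0(2, 5) means a(u, u) ≥ α ||u||_{H^1}² for every u ∈ H^1_0.
The interval has length L = 3, and Poincaré/coercivity depend only on L. Here a(u, u) = ∫(u')² + (-5/7)·∫u².
Here c = -5/7 < 0 with |c| < (π/L)² = π^2/9, so coercivity still holds. The condition a(u,u) ≥ α||u||_{H^1}² reads (1−α)∫(u')² ≥ (α−c)∫u². Any admissible α is ≤ 1 (rapidly oscillating u have ∫u²/∫(u')² → 0), and α = 1 would force 0 ≥ (1−c)∫u², impossible since c < 1; so 1−α > 0. By the sharp Poincaré inequality on H^1_0 of an interval of length L, ∫(u')² ≥ (π/L)²∫u² with equality for the first sine mode sin(π(x−x₀)/L) (x₀ the left endpoint), so the inequality holds for all u iff (1−α)(π/L)² ≥ α − c, i.e. α ≤ ((π/L)² + c)/((π/L)² + 1) = (1 + c(L/π)²)/(1 + (L/π)²). (Direct route, valid since c ≤ 0: Poincaré gives c∫u² ≥ c(L/π)²∫(u')², so a(u,u) ≥ (1 + c(L/π)²)∫(u')², while ||u||_{H^1}² ≤ (1 + (L/π)²)∫(u')²; dividing yields the same α.) With (π/L)² = π^2/9 and c = -5/7, the largest admissible constant is α = ((π/L)² + c)/((π/L)² + 1).
Simplifying, α = (-45/7 + π^2)/(9 + π^2).


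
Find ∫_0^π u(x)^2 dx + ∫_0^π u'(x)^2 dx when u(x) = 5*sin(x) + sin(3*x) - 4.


||u||_{H^1(0,π)}^2 = -256/3 + 46*π

u'(x) = 5*cos(x) + 3*cos(3*x).
Expand u² and (u')² and integrate term by term on (0, π), using: for integers n ≥ 1, ∫_0^π sin²(nx) dx = ∫_0^π cos²(nx) dx = π/2; for n ≠ n', ∫_0^π sin(nx)sin(n'x) dx = ∫_0^π cos(nx)cos(n'x) dx = 0; and by product-to-sum, ∫_0^π sin(nx)cos(n'x) dx = ½∫_0^π [sin((n+n')x) + sin((n−n')x)] dx, which is 0 when n+n' is even and 2n/(n²−n'²) when n+n' is odd (it need not vanish on (0, π)). For the constant mode: ∫_0^π 1 dx = π, ∫_0^π cos(nx) dx = 0, ∫_0^π sin(nx) dx = (1−(−1)^n)/n.
  u² squared terms: (-4)²·∫1 dx = 16·π = 16*π;  (5)²·∫sin(x)² dx = 25·π/2 = 25*π/2;  (1)²·∫sin(3x)² dx = 1·π/2 = π/2.
  u² cross terms: 2·(-4)·(5)·∫1·sin(x) dx = -40·(2) = -80;  2·(-4)·(1)·∫1·sin(3x) dx = -8·(2/3) = -16/3;  2·(5)·(1)·∫sin(x)·sin(3x) dx = 10·(0) = 0.
  So ∫_0^π u² dx = 16*π + 25*π/2 + π/2 − 80 − 16/3 + 0 = -256/3 + 29*π.
  (u')² squared terms: (3)²·∫cos(3x)² dx = 9·π/2 = 9*π/2;  (5)²·∫cos(x)² dx = 25·π/2 = 25*π/2.
  (u')² cross terms: 2·(3)·(5)·∫cos(3x)·cos(x) dx = 30·(0) = 0.
  So ∫_0^π (u')² dx = 9*π/2 + 25*π/2 + 0 = 17*π.
||u||_{H^1}^2 = (-256/3 + 29*π) + (17*π) = -256/3 + 46*π.


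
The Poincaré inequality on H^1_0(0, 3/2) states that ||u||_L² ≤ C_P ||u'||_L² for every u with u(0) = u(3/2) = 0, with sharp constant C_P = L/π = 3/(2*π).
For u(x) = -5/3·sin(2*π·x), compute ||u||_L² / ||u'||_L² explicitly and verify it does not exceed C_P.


||u||_L² / ||u'||_L² = 1/(2*π) < C_P = 3/(2*π).

u(x) = -5/3·sin(2*π·x), so u'(x) = -10*π*cos(2*π*x)/3.
Writing u(x) = A·sin(kπx/L) with A = -5/3 and k = 3, use ∫_0^L sin²(kπx/L) dx = L/2 and ∫_0^L cos²(kπx/L) dx = L/2.
u² = 25/9·sin²(2*π·x) and (u')² = 100*π^2/9·cos²(2*π·x), and each of sin², cos² integrates to L/2 = 3/4 over (0, 3/2).
∫_0^3/2 u² dx = 25/12, so ||u||_L² = 5*sqrt(3)/6.
∫_0^3/2 (u')² dx = 25*π^2/3, so ||u'||_L² = 5*sqrt(3)*π/3.
Ratio ||u||_L² / ||u'||_L² = 1/(2*π).
Sharp Poincaré constant on H^1_0(0, 3/2) is C_P = L/π = 3/(2*π), achieved by sin(2*π/3·x).
This is the k = 3 harmonic; the ratio L/(kπ) is strictly less than C_P = L/π, consistent with the sharp inequality ||u||_L² ≤ C_P ||u'||_L².


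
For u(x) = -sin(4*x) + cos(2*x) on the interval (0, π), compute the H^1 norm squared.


||u||_{H^1(0,π)}^2 = 11*π

u'(x) = -2*sin(2*x) - 4*cos(4*x).
Expand u² and (u')² and integrate term by term on (0, π), using: for integers n ≥ 1, ∫_0^π sin²(nx) dx = ∫_0^π cos²(nx) dx = π/2; for n ≠ n', ∫_0^π sin(nx)sin(n'x) dx = ∫_0^π cos(nx)cos(n'x) dx = 0; and by product-to-sum, ∫_0^π sin(nx)cos(n'x) dx = ½∫_0^π [sin((n+n')x) + sin((n−n')x)] dx, which is 0 when n+n' is even and 2n/(n²−n'²) when n+n' is odd (it need not vanish on (0, π)).
  u² squared terms: (-1)²·∫sin(4x)² dx = 1·π/2 = π/2;  (1)²·∫cos(2x)² dx = 1·π/2 = π/2.
  u² cross terms: 2·(-1)·(1)·∫sin(4x)·cos(2x) dx = -2·(0) = 0.
  So ∫_0^π u² dx = π/2 + π/2 + 0 = π.
  (u')² squared terms: (-4)²·∫cos(4x)² dx = 16·π/2 = 8*π;  (-2)²·∫sin(2x)² dx = 4·π/2 = 2*π.
  (u')² cross terms: 2·(-4)·(-2)·∫cos(4x)·sin(2x) dx = 16·(0) = 0.
  So ∫_0^π (u')² dx = 8*π + 2*π + 0 = 10*π.
||u||_{H^1}^2 = (π) + (10*π) = 11*π.


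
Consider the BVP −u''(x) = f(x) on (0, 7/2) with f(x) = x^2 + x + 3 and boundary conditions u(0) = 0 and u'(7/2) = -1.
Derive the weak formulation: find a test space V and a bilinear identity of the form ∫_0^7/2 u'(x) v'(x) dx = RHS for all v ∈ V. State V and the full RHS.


V = {v ∈ H^1(0, 7/2) : v(0) = 0} (test functions vanish at x = 0 where u is specified); weak form: ∫_0^7/2 u'v' dx = ∫_0^7/2 (x^2 + x + 3) v dx − v(7/2) for all v ∈ V.

Multiply both sides by a test function v and integrate from 0 to 7/2:
  ∫_0^7/2 −u''(x) v(x) dx = ∫_0^7/2 f(x) v(x) dx.
Integrate the LHS by parts once:
  ∫_0^7/2 −u'' v dx = −[u'(x) v(x)]_0^7/2 + ∫_0^7/2 u'(x) v'(x) dx.
Thus ∫_0^7/2 u'(x) v'(x) dx = ∫_0^7/2 f(x) v(x) dx + [u'(x) v(x)]_0^7/2.
Choose V so that boundary terms are either known or forced to vanish.
Mixed BC: u(0) = 0 (Dirichlet) and u'(7/2) = -1 (Neumann). Define V = {v ∈ H^1(0, 7/2) : v(0) = 0}. Then [u' v]_0^7/2 = u'(7/2)·v(7/2) − u'(0)·0 = − v(7/2).
Weak formulation: find u (satisfying any essential BC) such that ∫_0^7/2 u'(x) v'(x) dx = ∫_0^7/2 f v dx − v(7/2) for all v ∈ V (Dirichlet at 0 absorbed into V; Neumann datum at x = 7/2 contributes the boundary term).
Substituting f(x) = x^2 + x + 3, the right-hand side is ∫_0^7/2 (x^2 + x + 3) v dx − v(7/2).


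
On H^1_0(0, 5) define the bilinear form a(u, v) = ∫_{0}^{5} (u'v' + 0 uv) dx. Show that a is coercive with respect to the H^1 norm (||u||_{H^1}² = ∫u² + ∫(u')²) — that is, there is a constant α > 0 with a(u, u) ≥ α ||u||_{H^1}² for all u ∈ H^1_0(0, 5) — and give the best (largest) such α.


α = π^2/(π^2 + 25)

Coercivity of a(·,·) on H^1_0(0, 5) means a(u, u) ≥ α ||u||_{H^1}² for every u ∈ H^1_0.
The interval has length L = 5, and Poincaré/coercivity depend only on L. Here a(u, u) = ∫(u')² + (0)·∫u².
Here c = 0, so a(u,u) = ∫(u')² alone. The condition a(u,u) ≥ α||u||_{H^1}² reads (1−α)∫(u')² ≥ (α−c)∫u². Any admissible α is ≤ 1 (rapidly oscillating u have ∫u²/∫(u')² → 0), and α = 1 would force 0 ≥ (1−c)∫u², impossible since c < 1; so 1−α > 0. By the sharp Poincaré inequality on H^1_0 of an interval of length L, ∫(u')² ≥ (π/L)²∫u² with equality for the first sine mode sin(π(x−x₀)/L) (x₀ the left endpoint), so the inequality holds for all u iff (1−α)(π/L)² ≥ α − c, i.e. α ≤ ((π/L)² + c)/((π/L)² + 1) = (1 + c(L/π)²)/(1 + (L/π)²). (Direct route, valid since c ≤ 0: Poincaré gives c∫u² ≥ c(L/π)²∫(u')², so a(u,u) ≥ (1 + c(L/π)²)∫(u')², while ||u||_{H^1}² ≤ (1 + (L/π)²)∫(u')²; dividing yields the same α.) With (π/L)² = π^2/25 and c = 0, the largest admissible constant is α = ((π/L)² + c)/((π/L)² + 1).
Simplifying, α = π^2/(π^2 + 25).


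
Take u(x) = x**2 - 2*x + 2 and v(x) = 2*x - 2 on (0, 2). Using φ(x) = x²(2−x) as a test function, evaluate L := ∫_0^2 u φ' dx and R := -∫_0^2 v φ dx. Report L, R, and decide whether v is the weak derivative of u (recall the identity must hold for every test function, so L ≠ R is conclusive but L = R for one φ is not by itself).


LHS = -8/15, RHS = -8/15. Yes, v = u' weakly.

u(x) = x**2 - 2*x + 2, classical derivative u'(x) = 2*x - 2.
φ(x) = x²(2−x), so φ'(x) = x*(4 - 3*x).
Note φ(0) = φ(2) = 0, so the boundary term u·φ vanishes.
LHS = ∫_0^2 u(x) φ'(x) dx = ∫_0^2 (-3*x^4 + 10*x^3 - 14*x^2 + 8*x) dx. Term by term:
  ∫_0^2 -3*x^4 dx = -96/5;  ∫_0^2 10*x^3 dx = 40;  ∫_0^2 -14*x^2 dx = -112/3;
  ∫_0^2 8*x dx = 16.
Sum: -96/5 + 40 − 112/3 + 16 = -8/15.
So LHS = -8/15.
∫_0^2 v(x) φ(x) dx = ∫_0^2 (-2*x^4 + 6*x^3 - 4*x^2) dx. Term by term:
  ∫_0^2 -2*x^4 dx = -64/5;  ∫_0^2 6*x^3 dx = 24;  ∫_0^2 -4*x^2 dx = -32/3.
Sum: -64/5 + 24 − 32/3 = 8/15.
So RHS = -∫_0^2 v(x) φ(x) dx = -8/15.
LHS = RHS, so the identity holds for this test φ.
Moreover u is smooth here and v(x) = u'(x) = 2*x - 2 pointwise, so the identity holds for every test function. Hence v is the weak derivative of u.


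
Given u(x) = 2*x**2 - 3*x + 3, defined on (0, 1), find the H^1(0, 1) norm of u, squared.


||u||_{H^1}^2 = 107/15

The H^1 norm (squared) on an interval (0, L) is
  ||u||_{H^1}^2 = ∫_0^L u(x)^2 dx + ∫_0^L u'(x)^2 dx.
Compute u'(x) = 4*x - 3.
Then u(x)^2 = 4*x**4 - 12*x**3 + 21*x**2 - 18*x + 9 and u'(x)^2 = 16*x**2 - 24*x + 9.
Integrate each monomial from 0 to 1 using ∫_0^1 c·x^n dx = c·1^(n+1)/(n+1):
  ∫_0^1 u(x)^2 dx = ∫_0^1 (4*x^4 - 12*x^3 + 21*x^2 - 18*x + 9) dx. Term by term:
    ∫_0^1 4*x^4 dx = 4/5;  ∫_0^1 -12*x^3 dx = -3;  ∫_0^1 21*x^2 dx = 7;
    ∫_0^1 -18*x dx = -9;  ∫_0^1 9 dx = 9.
  Sum: 4/5 − 3 + 7 − 9 + 9 = 24/5.
  ∫_0^1 u'(x)^2 dx = ∫_0^1 (16*x^2 - 24*x + 9) dx. Term by term:
    ∫_0^1 16*x^2 dx = 16/3;  ∫_0^1 -24*x dx = -12;  ∫_0^1 9 dx = 9.
  Sum: 16/3 − 12 + 9 = 7/3.
Adding: ||u||_{H^1}^2 = 24/5 + 7/3 = 107/15.


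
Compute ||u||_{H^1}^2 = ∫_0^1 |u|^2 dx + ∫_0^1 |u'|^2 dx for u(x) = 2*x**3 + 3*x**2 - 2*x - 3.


||u||_{H^1}^2 = 2972/105

The H^1 norm (squared) on an interval (0, L) is
  ||u||_{H^1}^2 = ∫_0^L u(x)^2 dx + ∫_0^L u'(x)^2 dx.
Compute u'(x) = 6*x**2 + 6*x - 2.
Then u(x)^2 = 4*x**6 + 12*x**5 + x**4 - 24*x**3 - 14*x**2 + 12*x + 9 and u'(x)^2 = 36*x**4 + 72*x**3 + 12*x**2 - 24*x + 4.
Integrate each monomial from 0 to 1 using ∫_0^1 c·x^n dx = c·1^(n+1)/(n+1):
  ∫_0^1 u(x)^2 dx = ∫_0^1 (4*x^6 + 12*x^5 + x^4 - 24*x^3 - 14*x^2 + 12*x + 9) dx. Term by term:
    ∫_0^1 4*x^6 dx = 4/7;  ∫_0^1 12*x^5 dx = 2;  ∫_0^1 x^4 dx = 1/5;
    ∫_0^1 -24*x^3 dx = -6;  ∫_0^1 -14*x^2 dx = -14/3;  ∫_0^1 12*x dx = 6;
    ∫_0^1 9 dx = 9.
  Sum: 4/7 + 2 + 1/5 − 6 − 14/3 + 6 + 9 = 746/105.
  ∫_0^1 u'(x)^2 dx = ∫_0^1 (36*x^4 + 72*x^3 + 12*x^2 - 24*x + 4) dx. Term by term:
    ∫_0^1 36*x^4 dx = 36/5;  ∫_0^1 72*x^3 dx = 18;  ∫_0^1 12*x^2 dx = 4;
    ∫_0^1 -24*x dx = -12;  ∫_0^1 4 dx = 4.
  Sum: 36/5 + 18 + 4 − 12 + 4 = 106/5.
Adding: ||u||_{H^1}^2 = 746/105 + 106/5 = 2972/105.


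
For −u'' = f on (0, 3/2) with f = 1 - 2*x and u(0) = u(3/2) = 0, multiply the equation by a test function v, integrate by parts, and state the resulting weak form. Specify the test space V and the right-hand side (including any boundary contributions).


V = H^1_0(0, 3/2) (so v(0) = v(3/2) = 0); weak form: ∫_0^3/2 u'v' dx = ∫_0^3/2 (1 - 2*x) v dx for all v ∈ V.

Multiply both sides by a test function v and integrate from 0 to 3/2:
  ∫_0^3/2 −u''(x) v(x) dx = ∫_0^3/2 f(x) v(x) dx.
Integrate the LHS by parts once:
  ∫_0^3/2 −u'' v dx = −[u'(x) v(x)]_0^3/2 + ∫_0^3/2 u'(x) v'(x) dx.
Thus ∫_0^3/2 u'(x) v'(x) dx = ∫_0^3/2 f(x) v(x) dx + [u'(x) v(x)]_0^3/2.
Choose V so that boundary terms are either known or forced to vanish.
u is Dirichlet: u(0) = u(3/2) = 0. Let V = H^1_0(0, 3/2); then v(0) = v(3/2) = 0, and [u' v]_0^3/2 = 0.
Weak formulation: find u (satisfying any essential BC) such that ∫_0^3/2 u'(x) v'(x) dx = ∫_0^3/2 f v dx for all v ∈ V.
Substituting f(x) = 1 - 2*x, the right-hand side is ∫_0^3/2 (1 - 2*x) v dx.


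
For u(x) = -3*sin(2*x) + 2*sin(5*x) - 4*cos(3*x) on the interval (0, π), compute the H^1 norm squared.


||u||_{H^1(0,π)}^2 = -192 + 309*π/2

u'(x) = 12*sin(3*x) - 6*cos(2*x) + 10*cos(5*x).
Expand u² and (u')² and integrate term by term on (0, π), using: for integers n ≥ 1, ∫_0^π sin²(nx) dx = ∫_0^π cos²(nx) dx = π/2; for n ≠ n', ∫_0^π sin(nx)sin(n'x) dx = ∫_0^π cos(nx)cos(n'x) dx = 0; and by product-to-sum, ∫_0^π sin(nx)cos(n'x) dx = ½∫_0^π [sin((n+n')x) + sin((n−n')x)] dx, which is 0 when n+n' is even and 2n/(n²−n'²) when n+n' is odd (it need not vanish on (0, π)).
  u² squared terms: (-4)²·∫cos(3x)² dx = 16·π/2 = 8*π;  (-3)²·∫sin(2x)² dx = 9·π/2 = 9*π/2;  (2)²·∫sin(5x)² dx = 4·π/2 = 2*π.
  u² cross terms: 2·(-4)·(-3)·∫cos(3x)·sin(2x) dx = 24·(-4/5) = -96/5;  2·(-4)·(2)·∫cos(3x)·sin(5x) dx = -16·(0) = 0;  2·(-3)·(2)·∫sin(2x)·sin(5x) dx = -12·(0) = 0.
  So ∫_0^π u² dx = 8*π + 9*π/2 + 2*π − 96/5 + 0 + 0 = -96/5 + 29*π/2.
  (u')² squared terms: (-6)²·∫cos(2x)² dx = 36·π/2 = 18*π;  (10)²·∫cos(5x)² dx = 100·π/2 = 50*π;  (12)²·∫sin(3x)² dx = 144·π/2 = 72*π.
  (u')² cross terms: 2·(-6)·(10)·∫cos(2x)·cos(5x) dx = -120·(0) = 0;  2·(-6)·(12)·∫cos(2x)·sin(3x) dx = -144·(6/5) = -864/5;  2·(10)·(12)·∫cos(5x)·sin(3x) dx = 240·(0) = 0.
  So ∫_0^π (u')² dx = 18*π + 50*π + 72*π + 0 − 864/5 + 0 = -864/5 + 140*π.
||u||_{H^1}^2 = (-96/5 + 29*π/2) + (-864/5 + 140*π) = -192 + 309*π/2.


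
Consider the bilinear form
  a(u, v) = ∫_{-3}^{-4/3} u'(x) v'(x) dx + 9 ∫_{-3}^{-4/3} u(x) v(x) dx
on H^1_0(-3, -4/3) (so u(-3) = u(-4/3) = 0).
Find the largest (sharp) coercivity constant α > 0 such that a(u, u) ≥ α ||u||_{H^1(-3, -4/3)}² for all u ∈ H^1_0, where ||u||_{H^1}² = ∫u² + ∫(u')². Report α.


α = 1

Coercivity of a(·,·) on H^1_0(-3, -4/3) means a(u, u) ≥ α ||u||_{H^1}² for every u ∈ H^1_0.
The interval has length L = 5/3, and Poincaré/coercivity depend only on L. Here a(u, u) = ∫(u')² + (9)·∫u².
Here c = 9 ≥ 1, so a(u,u) = ∫(u')² + c∫u² ≥ ∫(u')² + ∫u² = ||u||_{H^1}², i.e. α = 1 works. No larger α is possible: a(u,u) ≥ α||u||_{H^1}² means (1−α)∫(u')² ≥ (α−c)∫u², and for the modes u_n = sin(nπ(x−x₀)/L) (x₀ the left endpoint) one has ∫u_n²/∫(u_n')² = (L/(nπ))² → 0, so a(u_n,u_n)/||u_n||_{H^1}² → 1. Hence the optimal constant is α = 1.
Therefore α = 1.


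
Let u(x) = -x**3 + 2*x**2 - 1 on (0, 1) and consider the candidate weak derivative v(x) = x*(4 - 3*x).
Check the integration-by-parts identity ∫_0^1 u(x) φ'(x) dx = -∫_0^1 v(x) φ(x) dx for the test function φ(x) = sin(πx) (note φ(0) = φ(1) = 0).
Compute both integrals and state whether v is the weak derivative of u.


LHS = (-12 - π^2)/π^3, RHS = (-12 - π^2)/π^3. Yes, v = u' weakly.

u(x) = -x**3 + 2*x**2 - 1, classical derivative u'(x) = -3*x**2 + 4*x.
φ(x) = sin(πx), so φ'(x) = π*cos(π*x).
Note φ(0) = φ(1) = 0, so the boundary term u·φ vanishes.
LHS = ∫_0^1 u(x) φ'(x) dx = ∫_0^1 (-π*x^3*cos(π*x) + 2*π*x^2*cos(π*x) - π*cos(π*x)) dx. Term by term:
  ∫_0^1 -π*cos(π*x) dx = 0;  ∫_0^1 -π*x^3*cos(π*x) dx = -12/π^3 + 3/π;  ∫_0^1 2*π*x^2*cos(π*x) dx = -4/π.
Sum: 0 + -12/π^3 + 3/π − 4/π = (-12 - π^2)/π^3.
So LHS = (-12 - π^2)/π^3.
∫_0^1 v(x) φ(x) dx = ∫_0^1 (-3*x^2*sin(π*x) + 4*x*sin(π*x)) dx. Term by term:
  ∫_0^1 -3*x^2*sin(π*x) dx = -3/π + 12/π^3;  ∫_0^1 4*x*sin(π*x) dx = 4/π.
Sum: -3/π + 12/π^3 + 4/π = (π^2 + 12)/π^3.
So RHS = -∫_0^1 v(x) φ(x) dx = (-12 - π^2)/π^3.
LHS = RHS, so the identity holds for this test φ.
Moreover u is smooth here and v(x) = u'(x) = -3*x**2 + 4*x pointwise, so the identity holds for every test function. Hence v is the weak derivative of u.


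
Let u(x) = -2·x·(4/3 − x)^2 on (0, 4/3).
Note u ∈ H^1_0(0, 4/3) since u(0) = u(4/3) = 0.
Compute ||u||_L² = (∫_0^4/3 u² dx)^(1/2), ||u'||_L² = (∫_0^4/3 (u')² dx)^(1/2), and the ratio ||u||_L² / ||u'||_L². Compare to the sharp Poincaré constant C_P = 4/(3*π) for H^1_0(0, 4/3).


||u||_L² / ||u'||_L² = 2*sqrt(14)/21 < C_P = 4/(3*π).

u(x) = -2·x·(4/3 − x)^2, so u'(x) = -6*x^2 + 32*x/3 - 32/9.
u(x) = -2·x·(4/3 − x)^2 vanishes at x = 0 and x = 4/3, so u ∈ H^1_0(0, 4/3). Differentiate via the product rule and integrate the resulting polynomials term by term.
  ∫_0^4/3 u² dx = ∫_0^4/3 (4*x^6 - 64*x^5/3 + 128*x^4/3 - 1024*x^3/27 + 1024*x^2/81) dx. Term by term:
    ∫_0^4/3 4*x^6 dx = 65536/15309;  ∫_0^4/3 -64*x^5/3 dx = -131072/6561;  ∫_0^4/3 128*x^4/3 dx = 131072/3645;
    ∫_0^4/3 -1024*x^3/27 dx = -65536/2187;  ∫_0^4/3 1024*x^2/81 dx = 65536/6561.
  Sum: 65536/15309 − 131072/6561 + 131072/3645 − 65536/2187 + 65536/6561 = 65536/229635.
  ∫_0^4/3 (u')² dx = ∫_0^4/3 (36*x^4 - 128*x^3 + 1408*x^2/9 - 2048*x/27 + 1024/81) dx. Term by term:
    ∫_0^4/3 36*x^4 dx = 4096/135;  ∫_0^4/3 -128*x^3 dx = -8192/81;  ∫_0^4/3 1408*x^2/9 dx = 90112/729;
    ∫_0^4/3 -2048*x/27 dx = -16384/243;  ∫_0^4/3 1024/81 dx = 4096/243.
  Sum: 4096/135 − 8192/81 + 90112/729 − 16384/243 + 4096/243 = 8192/3645.
∫_0^4/3 u² dx = 65536/229635, so ||u||_L² = 256*sqrt(35)/2835.
∫_0^4/3 (u')² dx = 8192/3645, so ||u'||_L² = 64*sqrt(10)/135.
Ratio ||u||_L² / ||u'||_L² = 2*sqrt(14)/21.
Sharp Poincaré constant on H^1_0(0, 4/3) is C_P = L/π = 4/(3*π), achieved by sin(3*π/4·x).
A polynomial bump cannot attain the sharp Poincaré constant (only the first sine eigenfunction does), so the ratio is strictly less than C_P, consistent with ||u||_L² ≤ C_P ||u'||_L².


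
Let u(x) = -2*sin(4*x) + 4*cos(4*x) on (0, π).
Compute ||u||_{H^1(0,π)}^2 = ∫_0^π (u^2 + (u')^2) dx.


||u||_{H^1(0,π)}^2 = 170*π

u'(x) = -16*sin(4*x) - 8*cos(4*x).
Expand u² and (u')² and integrate term by term on (0, π), using: for integers n ≥ 1, ∫_0^π sin²(nx) dx = ∫_0^π cos²(nx) dx = π/2; for n ≠ n', ∫_0^π sin(nx)sin(n'x) dx = ∫_0^π cos(nx)cos(n'x) dx = 0; and by product-to-sum, ∫_0^π sin(nx)cos(n'x) dx = ½∫_0^π [sin((n+n')x) + sin((n−n')x)] dx, which is 0 when n+n' is even and 2n/(n²−n'²) when n+n' is odd (it need not vanish on (0, π)).
  u² squared terms: (-2)²·∫sin(4x)² dx = 4·π/2 = 2*π;  (4)²·∫cos(4x)² dx = 16·π/2 = 8*π.
  u² cross terms: 2·(-2)·(4)·∫sin(4x)·cos(4x) dx = -16·(0) = 0.
  So ∫_0^π u² dx = 2*π + 8*π + 0 = 10*π.
  (u')² squared terms: (-16)²·∫sin(4x)² dx = 256·π/2 = 128*π;  (-8)²·∫cos(4x)² dx = 64·π/2 = 32*π.
  (u')² cross terms: 2·(-16)·(-8)·∫sin(4x)·cos(4x) dx = 256·(0) = 0.
  So ∫_0^π (u')² dx = 128*π + 32*π + 0 = 160*π.
||u||_{H^1}^2 = (10*π) + (160*π) = 170*π.


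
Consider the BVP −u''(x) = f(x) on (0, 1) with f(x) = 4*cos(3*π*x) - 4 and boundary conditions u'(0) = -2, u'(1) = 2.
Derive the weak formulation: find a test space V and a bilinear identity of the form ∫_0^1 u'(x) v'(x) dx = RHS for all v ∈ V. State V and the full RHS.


V = H^1(0, 1) (v unrestricted at boundary; u is determined up to an additive constant); weak form: ∫_0^1 u'v' dx = ∫_0^1 (4*cos(3*π*x) - 4) v dx + 2·v(1) + 2·v(0) for all v ∈ V.

Multiply both sides by a test function v and integrate from 0 to 1:
  ∫_0^1 −u''(x) v(x) dx = ∫_0^1 f(x) v(x) dx.
Integrate the LHS by parts once:
  ∫_0^1 −u'' v dx = −[u'(x) v(x)]_0^1 + ∫_0^1 u'(x) v'(x) dx.
Thus ∫_0^1 u'(x) v'(x) dx = ∫_0^1 f(x) v(x) dx + [u'(x) v(x)]_0^1.
Choose V so that boundary terms are either known or forced to vanish.
u has inhomogeneous Neumann u'(0) = -2, u'(1) = 2. [u' v]_0^1 = (2)·v(1) − (-2)·v(0) = 2·v(1) + 2·v(0). Take V = H^1(0, 1); boundary term becomes part of RHS.
Weak formulation: find u (satisfying any essential BC) such that ∫_0^1 u'(x) v'(x) dx = ∫_0^1 f v dx + 2·v(1) + 2·v(0) for all v ∈ V (Neumann data are natural BCs: they enter the RHS as boundary terms).
Substituting f(x) = 4*cos(3*π*x) - 4, the right-hand side is ∫_0^1 (4*cos(3*π*x) - 4) v dx + 2·v(1) + 2·v(0).
Compatibility check (pure Neumann): taking v ≡ 1 ∈ V gives 0 = ∫_0^1 f dx + (2) − (-2), i.e. ∫_0^1 f dx must equal u'(0) − u'(1) = -4. Indeed ∫_0^1 (4*cos(3*π*x) - 4) dx = -4, so the data are compatible. The solution is then unique only up to an additive constant (fix it e.g. by requiring ∫_0^1 u dx = 0).


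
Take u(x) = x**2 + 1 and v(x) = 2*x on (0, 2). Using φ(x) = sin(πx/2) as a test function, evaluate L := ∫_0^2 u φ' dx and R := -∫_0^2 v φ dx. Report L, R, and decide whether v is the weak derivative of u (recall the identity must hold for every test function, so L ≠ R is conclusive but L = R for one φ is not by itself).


LHS = -8/π, RHS = -8/π. Yes, v = u' weakly.

u(x) = x**2 + 1, classical derivative u'(x) = 2*x.
φ(x) = sin(πx/2), so φ'(x) = π*cos(π*x/2)/2.
Note φ(0) = φ(2) = 0, so the boundary term u·φ vanishes.
LHS = ∫_0^2 u(x) φ'(x) dx = ∫_0^2 (π*x^2*cos(π*x/2)/2 + π*cos(π*x/2)/2) dx. Term by term:
  ∫_0^2 π*cos(π*x/2)/2 dx = 0;  ∫_0^2 π*x^2*cos(π*x/2)/2 dx = -8/π.
Sum: 0 − 8/π = -8/π.
So LHS = -8/π.
∫_0^2 v(x) φ(x) dx = ∫_0^2 (2*x*sin(π*x/2)) dx. Term by term:
  ∫_0^2 2*x*sin(π*x/2) dx = 8/π.
So RHS = -∫_0^2 v(x) φ(x) dx = -8/π.
LHS = RHS, so the identity holds for this test φ.
Moreover u is smooth here and v(x) = u'(x) = 2*x pointwise, so the identity holds for every test function. Hence v is the weak derivative of u.


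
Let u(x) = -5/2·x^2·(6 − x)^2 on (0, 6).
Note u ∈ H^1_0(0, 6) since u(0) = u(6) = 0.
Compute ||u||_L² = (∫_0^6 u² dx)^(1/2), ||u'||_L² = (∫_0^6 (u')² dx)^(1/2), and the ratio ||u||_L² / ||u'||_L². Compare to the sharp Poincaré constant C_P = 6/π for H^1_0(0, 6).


||u||_L² / ||u'||_L² = sqrt(3) < C_P = 6/π.

u(x) = -5/2·x^2·(6 − x)^2, so u'(x) = 10*x*(-x^2 + 9*x - 18).
u(x) = -5/2·x^2·(6 − x)^2 vanishes at x = 0 and x = 6, so u ∈ H^1_0(0, 6). Differentiate via the product rule and integrate the resulting polynomials term by term.
  ∫_0^6 u² dx = ∫_0^6 (25*x^8/4 - 150*x^7 + 1350*x^6 - 5400*x^5 + 8100*x^4) dx. Term by term:
    ∫_0^6 25*x^8/4 dx = 6998400;  ∫_0^6 -150*x^7 dx = -31492800;  ∫_0^6 1350*x^6 dx = 377913600/7;
    ∫_0^6 -5400*x^5 dx = -41990400;  ∫_0^6 8100*x^4 dx = 12597120.
  Sum: 6998400 − 31492800 + 377913600/7 − 41990400 + 12597120 = 699840/7.
  ∫_0^6 (u')² dx = ∫_0^6 (100*x^6 - 1800*x^5 + 11700*x^4 - 32400*x^3 + 32400*x^2) dx. Term by term:
    ∫_0^6 100*x^6 dx = 27993600/7;  ∫_0^6 -1800*x^5 dx = -13996800;  ∫_0^6 11700*x^4 dx = 18195840;
    ∫_0^6 -32400*x^3 dx = -10497600;  ∫_0^6 32400*x^2 dx = 2332800.
  Sum: 27993600/7 − 13996800 + 18195840 − 10497600 + 2332800 = 233280/7.
∫_0^6 u² dx = 699840/7, so ||u||_L² = 216*sqrt(105)/7.
∫_0^6 (u')² dx = 233280/7, so ||u'||_L² = 216*sqrt(35)/7.
Ratio ||u||_L² / ||u'||_L² = sqrt(3).
Sharp Poincaré constant on H^1_0(0, 6) is C_P = L/π = 6/π, achieved by sin(π/6·x).
A polynomial bump cannot attain the sharp Poincaré constant (only the first sine eigenfunction does), so the ratio is strictly less than C_P, consistent with ||u||_L² ≤ C_P ||u'||_L².


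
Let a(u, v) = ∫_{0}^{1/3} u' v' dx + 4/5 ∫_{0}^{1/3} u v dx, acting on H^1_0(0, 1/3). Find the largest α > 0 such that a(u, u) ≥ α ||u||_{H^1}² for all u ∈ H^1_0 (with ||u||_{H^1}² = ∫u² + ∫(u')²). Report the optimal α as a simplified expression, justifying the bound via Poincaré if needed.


α = (4 + 45*π^2)/(5*(1 + 9*π^2))

Coercivity of a(·,·) on H^1_0(0, 1/3) means a(u, u) ≥ α ||u||_{H^1}² for every u ∈ H^1_0.
The interval has length L = 1/3, and Poincaré/coercivity depend only on L. Here a(u, u) = ∫(u')² + (4/5)·∫u².
Here 0 < c = 4/5 < 1. The condition a(u,u) ≥ α||u||_{H^1}² reads (1−α)∫(u')² ≥ (α−c)∫u². Any admissible α is ≤ 1 (rapidly oscillating u have ∫u²/∫(u')² → 0), and α = 1 would force 0 ≥ (1−c)∫u², impossible since c < 1; so 1−α > 0. By the sharp Poincaré inequality on H^1_0 of an interval of length L, ∫(u')² ≥ (π/L)²∫u² with equality for the first sine mode sin(π(x−x₀)/L) (x₀ the left endpoint), so the inequality holds for all u iff (1−α)(π/L)² ≥ α − c, i.e. α ≤ ((π/L)² + c)/((π/L)² + 1) = (1 + c(L/π)²)/(1 + (L/π)²). With (π/L)² = 9*π^2 and c = 4/5, the largest admissible constant is α = ((π/L)² + c)/((π/L)² + 1).
Simplifying, α = (4 + 45*π^2)/(5*(1 + 9*π^2)).


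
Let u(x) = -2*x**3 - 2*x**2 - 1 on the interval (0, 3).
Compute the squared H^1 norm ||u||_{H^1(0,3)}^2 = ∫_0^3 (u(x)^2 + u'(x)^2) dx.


||u||_{H^1}^2 = 37812/7

The H^1 norm (squared) on an interval (0, L) is
  ||u||_{H^1}^2 = ∫_0^L u(x)^2 dx + ∫_0^L u'(x)^2 dx.
Compute u'(x) = -6*x**2 - 4*x.
Then u(x)^2 = 4*x**6 + 8*x**5 + 4*x**4 + 4*x**3 + 4*x**2 + 1 and u'(x)^2 = 36*x**4 + 48*x**3 + 16*x**2.
Integrate each monomial from 0 to 3 using ∫_0^3 c·x^n dx = c·3^(n+1)/(n+1):
  ∫_0^3 u(x)^2 dx = ∫_0^3 (4*x^6 + 8*x^5 + 4*x^4 + 4*x^3 + 4*x^2 + 1) dx. Term by term:
    ∫_0^3 4*x^6 dx = 8748/7;  ∫_0^3 8*x^5 dx = 972;  ∫_0^3 4*x^4 dx = 972/5;
    ∫_0^3 4*x^3 dx = 81;  ∫_0^3 4*x^2 dx = 36;  ∫_0^3 1 dx = 3.
  Sum: 8748/7 + 972 + 972/5 + 81 + 36 + 3 = 88764/35.
  ∫_0^3 u'(x)^2 dx = ∫_0^3 (36*x^4 + 48*x^3 + 16*x^2) dx. Term by term:
    ∫_0^3 36*x^4 dx = 8748/5;  ∫_0^3 48*x^3 dx = 972;  ∫_0^3 16*x^2 dx = 144.
  Sum: 8748/5 + 972 + 144 = 14328/5.
Adding: ||u||_{H^1}^2 = 88764/35 + 14328/5 = 37812/7.


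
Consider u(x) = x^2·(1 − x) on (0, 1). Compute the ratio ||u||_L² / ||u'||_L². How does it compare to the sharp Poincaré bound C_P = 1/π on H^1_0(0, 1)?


||u||_L² / ||u'||_L² = sqrt(14)/14 < C_P = 1/π.

u(x) = x^2·(1 − x), so u'(x) = x*(2 - 3*x).
u(x) = x^2·(1 − x) vanishes at x = 0 and x = 1, so u ∈ H^1_0(0, 1). Differentiate via the product rule and integrate the resulting polynomials term by term.
  ∫_0^1 u² dx = ∫_0^1 (x^6 - 2*x^5 + x^4) dx. Term by term:
    ∫_0^1 x^6 dx = 1/7;  ∫_0^1 -2*x^5 dx = -1/3;  ∫_0^1 x^4 dx = 1/5.
  Sum: 1/7 − 1/3 + 1/5 = 1/105.
  ∫_0^1 (u')² dx = ∫_0^1 (9*x^4 - 12*x^3 + 4*x^2) dx. Term by term:
    ∫_0^1 9*x^4 dx = 9/5;  ∫_0^1 -12*x^3 dx = -3;  ∫_0^1 4*x^2 dx = 4/3.
  Sum: 9/5 − 3 + 4/3 = 2/15.
∫_0^1 u² dx = 1/105, so ||u||_L² = sqrt(105)/105.
∫_0^1 (u')² dx = 2/15, so ||u'||_L² = sqrt(30)/15.
Ratio ||u||_L² / ||u'||_L² = sqrt(14)/14.
Sharp Poincaré constant on H^1_0(0, 1) is C_P = L/π = 1/π, achieved by sin(π·x).
A polynomial bump cannot attain the sharp Poincaré constant (only the first sine eigenfunction does), so the ratio is strictly less than C_P, consistent with ||u||_L² ≤ C_P ||u'||_L².


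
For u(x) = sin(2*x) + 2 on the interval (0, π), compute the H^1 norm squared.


||u||_{H^1(0,π)}^2 = 13*π/2

u'(x) = 2*cos(2*x).
Expand u² and (u')² and integrate term by term on (0, π), using: for integers n ≥ 1, ∫_0^π sin²(nx) dx = ∫_0^π cos²(nx) dx = π/2; for n ≠ n', ∫_0^π sin(nx)sin(n'x) dx = ∫_0^π cos(nx)cos(n'x) dx = 0; and by product-to-sum, ∫_0^π sin(nx)cos(n'x) dx = ½∫_0^π [sin((n+n')x) + sin((n−n')x)] dx, which is 0 when n+n' is even and 2n/(n²−n'²) when n+n' is odd (it need not vanish on (0, π)). For the constant mode: ∫_0^π 1 dx = π, ∫_0^π cos(nx) dx = 0, ∫_0^π sin(nx) dx = (1−(−1)^n)/n.
  u² squared terms: (2)²·∫1 dx = 4·π = 4*π;  (1)²·∫sin(2x)² dx = 1·π/2 = π/2.
  u² cross terms: 2·(2)·(1)·∫1·sin(2x) dx = 4·(0) = 0.
  So ∫_0^π u² dx = 4*π + π/2 + 0 = 9*π/2.
  (u')² squared terms: (2)²·∫cos(2x)² dx = 4·π/2 = 2*π.
  So ∫_0^π (u')² dx = 2*π.
||u||_{H^1}^2 = (9*π/2) + (2*π) = 13*π/2.


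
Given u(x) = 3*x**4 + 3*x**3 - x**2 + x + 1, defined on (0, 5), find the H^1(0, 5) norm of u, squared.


||u||_{H^1}^2 = 20254065/4

The H^1 norm (squared) on an interval (0, L) is
  ||u||_{H^1}^2 = ∫_0^L u(x)^2 dx + ∫_0^L u'(x)^2 dx.
Compute u'(x) = 12*x**3 + 9*x**2 - 2*x + 1.
Then u(x)^2 = 9*x**8 + 18*x**7 + 3*x**6 + 13*x**4 + 4*x**3 - x**2 + 2*x + 1 and u'(x)^2 = 144*x**6 + 216*x**5 + 33*x**4 - 12*x**3 + 22*x**2 - 4*x + 1.
Integrate each monomial from 0 to 5 using ∫_0^5 c·x^n dx = c·5^(n+1)/(n+1):
  ∫_0^5 u(x)^2 dx = ∫_0^5 (9*x^8 + 18*x^7 + 3*x^6 + 13*x^4 + 4*x^3 - x^2 + 2*x + 1) dx. Term by term:
    ∫_0^5 9*x^8 dx = 1953125;  ∫_0^5 18*x^7 dx = 3515625/4;  ∫_0^5 3*x^6 dx = 234375/7;
    ∫_0^5 13*x^4 dx = 8125;  ∫_0^5 4*x^3 dx = 625;  ∫_0^5 -x^2 dx = -125/3;
    ∫_0^5 2*x dx = 25;  ∫_0^5 1 dx = 5.
  Sum: 1953125 + 3515625/4 + 234375/7 + 8125 + 625 − 125/3 + 25 + 5 = 241437145/84.
  ∫_0^5 u'(x)^2 dx = ∫_0^5 (144*x^6 + 216*x^5 + 33*x^4 - 12*x^3 + 22*x^2 - 4*x + 1) dx. Term by term:
    ∫_0^5 144*x^6 dx = 11250000/7;  ∫_0^5 216*x^5 dx = 562500;  ∫_0^5 33*x^4 dx = 20625;
    ∫_0^5 -12*x^3 dx = -1875;  ∫_0^5 22*x^2 dx = 2750/3;  ∫_0^5 -4*x dx = -50;
    ∫_0^5 1 dx = 5.
  Sum: 11250000/7 + 562500 + 20625 − 1875 + 2750/3 − 50 + 5 = 45974555/21.
Adding: ||u||_{H^1}^2 = 241437145/84 + 45974555/21 = 20254065/4.


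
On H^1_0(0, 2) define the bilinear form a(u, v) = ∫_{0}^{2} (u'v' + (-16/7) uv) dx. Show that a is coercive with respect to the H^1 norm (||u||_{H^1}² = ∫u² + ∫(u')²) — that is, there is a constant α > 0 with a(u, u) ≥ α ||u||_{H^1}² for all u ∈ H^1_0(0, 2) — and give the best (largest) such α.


α = (-64/7 + π^2)/(4 + π^2)

Coercivity of a(·,·) on H^1_0(0, 2) means a(u, u) ≥ α ||u||_{H^1}² for every u ∈ H^1_0.
The interval has length L = 2, and Poincaré/coercivity depend only on L. Here a(u, u) = ∫(u')² + (-16/7)·∫u².
Here c = -16/7 < 0 with |c| < (π/L)² = π^2/4, so coercivity still holds. The condition a(u,u) ≥ α||u||_{H^1}² reads (1−α)∫(u')² ≥ (α−c)∫u². Any admissible α is ≤ 1 (rapidly oscillating u have ∫u²/∫(u')² → 0), and α = 1 would force 0 ≥ (1−c)∫u², impossible since c < 1; so 1−α > 0. By the sharp Poincaré inequality on H^1_0 of an interval of length L, ∫(u')² ≥ (π/L)²∫u² with equality for the first sine mode sin(π(x−x₀)/L) (x₀ the left endpoint), so the inequality holds for all u iff (1−α)(π/L)² ≥ α − c, i.e. α ≤ ((π/L)² + c)/((π/L)² + 1) = (1 + c(L/π)²)/(1 + (L/π)²). (Direct route, valid since c ≤ 0: Poincaré gives c∫u² ≥ c(L/π)²∫(u')², so a(u,u) ≥ (1 + c(L/π)²)∫(u')², while ||u||_{H^1}² ≤ (1 + (L/π)²)∫(u')²; dividing yields the same α.) With (π/L)² = π^2/4 and c = -16/7, the largest admissible constant is α = ((π/L)² + c)/((π/L)² + 1).
Simplifying, α = (-64/7 + π^2)/(4 + π^2).


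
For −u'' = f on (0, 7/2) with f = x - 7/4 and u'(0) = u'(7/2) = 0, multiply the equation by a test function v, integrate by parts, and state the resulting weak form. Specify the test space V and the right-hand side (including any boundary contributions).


V = H^1(0, 7/2) (no boundary constraint on v; u is determined up to an additive constant); weak form: ∫_0^7/2 u'v' dx = ∫_0^7/2 (x - 7/4) v dx for all v ∈ V.

Multiply both sides by a test function v and integrate from 0 to 7/2:
  ∫_0^7/2 −u''(x) v(x) dx = ∫_0^7/2 f(x) v(x) dx.
Integrate the LHS by parts once:
  ∫_0^7/2 −u'' v dx = −[u'(x) v(x)]_0^7/2 + ∫_0^7/2 u'(x) v'(x) dx.
Thus ∫_0^7/2 u'(x) v'(x) dx = ∫_0^7/2 f(x) v(x) dx + [u'(x) v(x)]_0^7/2.
Choose V so that boundary terms are either known or forced to vanish.
u has homogeneous Neumann: u'(0) = u'(7/2) = 0. So [u' v]_0^7/2 = 0·v(7/2) − 0·v(0) = 0 for any v; take V = H^1(0, 7/2).
Weak formulation: find u (satisfying any essential BC) such that ∫_0^7/2 u'(x) v'(x) dx = ∫_0^7/2 f v dx for all v ∈ V (homogeneous Neumann, so boundary terms vanish).
Substituting f(x) = x - 7/4, the right-hand side is ∫_0^7/2 (x - 7/4) v dx.
Compatibility check (pure Neumann): taking v ≡ 1 ∈ V gives 0 = ∫_0^7/2 f dx + (0) − (0), i.e. ∫_0^7/2 f dx must equal u'(0) − u'(7/2) = 0. Indeed ∫_0^7/2 (x - 7/4) dx = 0, so the data are compatible. The solution is then unique only up to an additive constant (fix it e.g. by requiring ∫_0^7/2 u dx = 0).


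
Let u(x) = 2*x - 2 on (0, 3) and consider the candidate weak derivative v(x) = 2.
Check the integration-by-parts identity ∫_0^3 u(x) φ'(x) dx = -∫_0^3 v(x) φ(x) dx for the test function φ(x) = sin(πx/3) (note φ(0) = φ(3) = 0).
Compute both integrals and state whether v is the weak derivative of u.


LHS = -12/π, RHS = -12/π. Yes, v = u' weakly.

u(x) = 2*x - 2, classical derivative u'(x) = 2.
φ(x) = sin(πx/3), so φ'(x) = π*cos(π*x/3)/3.
Note φ(0) = φ(3) = 0, so the boundary term u·φ vanishes.
LHS = ∫_0^3 u(x) φ'(x) dx = ∫_0^3 (2*π*x*cos(π*x/3)/3 - 2*π*cos(π*x/3)/3) dx. Term by term:
  ∫_0^3 -2*π*cos(π*x/3)/3 dx = 0;  ∫_0^3 2*π*x*cos(π*x/3)/3 dx = -12/π.
Sum: 0 − 12/π = -12/π.
So LHS = -12/π.
∫_0^3 v(x) φ(x) dx = ∫_0^3 (2*sin(π*x/3)) dx. Term by term:
  ∫_0^3 2*sin(π*x/3) dx = 12/π.
So RHS = -∫_0^3 v(x) φ(x) dx = -12/π.
LHS = RHS, so the identity holds for this test φ.
Moreover u is smooth here and v(x) = u'(x) = 2 pointwise, so the identity holds for every test function. Hence v is the weak derivative of u.


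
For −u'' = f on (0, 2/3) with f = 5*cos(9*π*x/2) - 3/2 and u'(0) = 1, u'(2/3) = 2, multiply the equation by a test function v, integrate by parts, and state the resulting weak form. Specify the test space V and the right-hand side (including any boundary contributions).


V = H^1(0, 2/3) (v unrestricted at boundary; u is determined up to an additive constant); weak form: ∫_0^2/3 u'v' dx = ∫_0^2/3 (5*cos(9*π*x/2) - 3/2) v dx + 2·v(2/3) − v(0) for all v ∈ V.

Multiply both sides by a test function v and integrate from 0 to 2/3:
  ∫_0^2/3 −u''(x) v(x) dx = ∫_0^2/3 f(x) v(x) dx.
Integrate the LHS by parts once:
  ∫_0^2/3 −u'' v dx = −[u'(x) v(x)]_0^2/3 + ∫_0^2/3 u'(x) v'(x) dx.
Thus ∫_0^2/3 u'(x) v'(x) dx = ∫_0^2/3 f(x) v(x) dx + [u'(x) v(x)]_0^2/3.
Choose V so that boundary terms are either known or forced to vanish.
u has inhomogeneous Neumann u'(0) = 1, u'(2/3) = 2. [u' v]_0^2/3 = (2)·v(2/3) − (1)·v(0) = 2·v(2/3) − v(0). Take V = H^1(0, 2/3); boundary term becomes part of RHS.
Weak formulation: find u (satisfying any essential BC) such that ∫_0^2/3 u'(x) v'(x) dx = ∫_0^2/3 f v dx + 2·v(2/3) − v(0) for all v ∈ V (Neumann data are natural BCs: they enter the RHS as boundary terms).
Substituting f(x) = 5*cos(9*π*x/2) - 3/2, the right-hand side is ∫_0^2/3 (5*cos(9*π*x/2) - 3/2) v dx + 2·v(2/3) − v(0).
Compatibility check (pure Neumann): taking v ≡ 1 ∈ V gives 0 = ∫_0^2/3 f dx + (2) − (1), i.e. ∫_0^2/3 f dx must equal u'(0) − u'(2/3) = -1. Indeed ∫_0^2/3 (5*cos(9*π*x/2) - 3/2) dx = -1, so the data are compatible. The solution is then unique only up to an additive constant (fix it e.g. by requiring ∫_0^2/3 u dx = 0).


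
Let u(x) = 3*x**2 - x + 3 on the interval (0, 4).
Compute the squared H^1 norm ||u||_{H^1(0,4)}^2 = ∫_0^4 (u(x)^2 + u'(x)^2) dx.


||u||_{H^1}^2 = 37928/15

The H^1 norm (squared) on an interval (0, L) is
  ||u||_{H^1}^2 = ∫_0^L u(x)^2 dx + ∫_0^L u'(x)^2 dx.
Compute u'(x) = 6*x - 1.
Then u(x)^2 = 9*x**4 - 6*x**3 + 19*x**2 - 6*x + 9 and u'(x)^2 = 36*x**2 - 12*x + 1.
Integrate each monomial from 0 to 4 using ∫_0^4 c·x^n dx = c·4^(n+1)/(n+1):
  ∫_0^4 u(x)^2 dx = ∫_0^4 (9*x^4 - 6*x^3 + 19*x^2 - 6*x + 9) dx. Term by term:
    ∫_0^4 9*x^4 dx = 9216/5;  ∫_0^4 -6*x^3 dx = -384;  ∫_0^4 19*x^2 dx = 1216/3;
    ∫_0^4 -6*x dx = -48;  ∫_0^4 9 dx = 36.
  Sum: 9216/5 − 384 + 1216/3 − 48 + 36 = 27788/15.
  ∫_0^4 u'(x)^2 dx = ∫_0^4 (36*x^2 - 12*x + 1) dx. Term by term:
    ∫_0^4 36*x^2 dx = 768;  ∫_0^4 -12*x dx = -96;  ∫_0^4 1 dx = 4.
  Sum: 768 − 96 + 4 = 676.
Adding: ||u||_{H^1}^2 = 27788/15 + 676 = 37928/15.
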